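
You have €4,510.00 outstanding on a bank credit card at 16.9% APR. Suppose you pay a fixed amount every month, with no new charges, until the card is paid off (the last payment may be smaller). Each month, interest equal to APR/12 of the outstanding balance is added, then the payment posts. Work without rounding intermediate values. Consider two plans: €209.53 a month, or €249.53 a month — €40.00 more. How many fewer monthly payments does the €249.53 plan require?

4 fewer payments

Monthly rate r = 16.9%/12 = 1.40833% = 0.0140833.
At €209.53/mo: n = ⌈−ln(1 − rB₀/P)/ln(1+r)⌉ = 26 payments (last €173.05); total interest = total paid − €4,510.00 = €901.30.
At €249.53/mo: 22 payments (last €1.25); total interest €731.38.
Payments saved = 26 − 22 = 4.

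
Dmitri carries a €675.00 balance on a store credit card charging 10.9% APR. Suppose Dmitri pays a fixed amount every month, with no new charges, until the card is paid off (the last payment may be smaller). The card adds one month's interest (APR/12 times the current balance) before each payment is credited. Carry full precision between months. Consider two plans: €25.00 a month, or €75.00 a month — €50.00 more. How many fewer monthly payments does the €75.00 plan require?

22 fewer payments

Monthly rate r = 10.9%/12 = 0.908333% = 0.00908333.
At €25.00/mo: n = ⌈−ln(1 − rB₀/P)/ln(1+r)⌉ = 32 payments (last €2.93); total interest = total paid − €675.00 = €102.93.
At €75.00/mo: 10 payments (last €32.47); total interest €32.47.
Payments saved = 32 − 10 = 22.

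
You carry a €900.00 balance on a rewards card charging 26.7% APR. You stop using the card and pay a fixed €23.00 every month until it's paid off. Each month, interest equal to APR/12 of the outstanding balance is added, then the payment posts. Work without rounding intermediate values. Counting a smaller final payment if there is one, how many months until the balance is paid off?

Monthly rate r = 26.7%/12 = 2.225% = 0.02225.
Recurrence: B ← B·(1+r) − €23.00.
Month 1: interest €20.02; balance after payment €897.02.
Month 2: interest €19.96; balance after payment €893.98.
Closed form: n = −ln(1 − rB₀/P)/ln(1+r) = −ln(0.12935)/ln(1.02225) ≈ 92.940, so the balance reaches zero during payment 93.

93 months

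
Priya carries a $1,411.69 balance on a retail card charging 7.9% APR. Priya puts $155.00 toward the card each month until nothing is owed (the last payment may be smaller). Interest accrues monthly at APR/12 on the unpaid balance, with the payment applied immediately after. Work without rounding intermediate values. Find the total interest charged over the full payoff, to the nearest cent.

$49.00

Monthly rate r = 7.9%/12 = 0.658333% = 0.00658333.
Payoff takes n = ⌈−ln(1 − rB₀/P)/ln(1+r)⌉ = ⌈9.423⌉ = 10 payments; the last is $65.69.
Total paid = 9·$155.00 + $65.69 = $1,460.69.
Total interest = total paid − principal = $1,460.69 − $1,411.69 = $49.00.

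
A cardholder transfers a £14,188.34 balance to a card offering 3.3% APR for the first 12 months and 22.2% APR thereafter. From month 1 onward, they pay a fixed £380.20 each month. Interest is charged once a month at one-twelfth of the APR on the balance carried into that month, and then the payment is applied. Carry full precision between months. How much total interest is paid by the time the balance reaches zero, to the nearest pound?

£4,265

Promo months 1–12 at r₀ = 3.3%/12 = 0.00275; months 13+ at r₁ = 22.2%/12 = 0.0185.
After month 12: iterate B ← B·(1+r₀) − £380.20 for 12 months → £10,031.66.
Then at r₁ with £380.20/mo: n₂ = −ln(1 − r₁·B/P)/ln(1+r₁) ≈ 36.53 → 37 more payments.
Total paid = 48·£380.20 + £203.37 = £18,452.97; interest = £18,452.97 − £14,188.34 = £4,264.63.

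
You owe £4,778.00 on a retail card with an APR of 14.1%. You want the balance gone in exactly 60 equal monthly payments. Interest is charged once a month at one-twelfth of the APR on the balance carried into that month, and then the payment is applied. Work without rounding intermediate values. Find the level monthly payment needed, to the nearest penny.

£111.42

Monthly rate r = 14.1%/12 = 1.175% = 0.01175.
Level-payment amortization: P = B₀·r / (1 − (1+r)^(−n)) = 4778.00·0.01175 / (1 − 1.01175^(−60)).
Denominator 1 − (1+r)^(−60) = 0.503856603.
P = 56.1415 / 0.503856603 ≈ 111.42.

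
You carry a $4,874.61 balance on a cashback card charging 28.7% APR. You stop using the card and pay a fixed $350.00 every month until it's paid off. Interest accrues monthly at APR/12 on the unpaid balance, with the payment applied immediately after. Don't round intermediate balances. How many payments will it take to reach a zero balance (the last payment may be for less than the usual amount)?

18 payments

Monthly rate r = 28.7%/12 = 2.39167% = 0.0239167.
Recurrence: B ← B·(1+r) − $350.00.
Month 1: interest $116.58; balance after payment $4,641.19.
Month 2: interest $111.00; balance after payment $4,402.20.
Closed form: n = −ln(1 − rB₀/P)/ln(1+r) = −ln(0.6669)/ln(1.02392) ≈ 17.140, so the balance reaches zero during payment 18.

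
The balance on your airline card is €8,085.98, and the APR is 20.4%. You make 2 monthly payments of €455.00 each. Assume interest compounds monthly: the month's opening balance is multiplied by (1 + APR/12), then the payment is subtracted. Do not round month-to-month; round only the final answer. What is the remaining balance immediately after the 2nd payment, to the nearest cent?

Monthly rate r = 20.4%/12 = 1.7% = 0.017.
Each month: B ← B·(1+r) − €455.00.
Month 1: interest €137.46; balance after payment €7,768.44.
Month 2: interest €132.06; balance after payment €7,445.51.

€7,445.51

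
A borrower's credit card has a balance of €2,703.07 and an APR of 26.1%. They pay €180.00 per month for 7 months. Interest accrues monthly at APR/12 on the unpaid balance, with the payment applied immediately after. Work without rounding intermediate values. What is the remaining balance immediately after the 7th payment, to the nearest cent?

€1,797.20

Monthly rate r = 26.1%/12 = 2.175% = 0.02175.
Each month: B ← B·(1+r) − €180.00.
Month 1: interest €58.79; balance after payment €2,581.86.
Month 2: interest €56.16; balance after payment €2,458.02.
Month 3: interest €53.46; balance after payment €2,331.48.
Month 4: interest €50.71; balance after payment €2,202.19.
Month 5: interest €47.90; balance after payment €2,070.09.
Month 6: interest €45.02; balance after payment €1,935.11.
Month 7: interest €42.09; balance after payment €1,797.20.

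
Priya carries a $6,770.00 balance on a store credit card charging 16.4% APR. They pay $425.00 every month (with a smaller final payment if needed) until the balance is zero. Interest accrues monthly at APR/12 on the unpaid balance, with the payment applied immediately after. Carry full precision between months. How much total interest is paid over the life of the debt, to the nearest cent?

Monthly rate r = 16.4%/12 = 1.36667% = 0.0136667.
Payoff takes n = ⌈−ln(1 − rB₀/P)/ln(1+r)⌉ = ⌈18.087⌉ = 19 payments; the last is $37.34.
Total paid = 18·$425.00 + $37.34 = $7,687.34.
Total interest = total paid − principal = $7,687.34 − $6,770.00 = $917.34.

$917.34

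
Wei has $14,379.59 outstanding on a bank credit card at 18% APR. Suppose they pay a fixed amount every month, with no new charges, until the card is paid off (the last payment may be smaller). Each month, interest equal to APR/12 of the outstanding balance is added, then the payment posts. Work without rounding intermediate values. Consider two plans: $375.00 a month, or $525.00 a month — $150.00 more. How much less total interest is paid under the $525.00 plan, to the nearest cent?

$2,906.43

Monthly rate r = 18%/12 = 1.5% = 0.015.
At $375.00/mo: n = ⌈−ln(1 − rB₀/P)/ln(1+r)⌉ = 58 payments (last $188.27); total interest = total paid − $14,379.59 = $7,183.68.
At $525.00/mo: 36 payments (last $281.84); total interest $4,277.25.
Interest saved = $7,183.68 − $4,277.25 = $2,906.43.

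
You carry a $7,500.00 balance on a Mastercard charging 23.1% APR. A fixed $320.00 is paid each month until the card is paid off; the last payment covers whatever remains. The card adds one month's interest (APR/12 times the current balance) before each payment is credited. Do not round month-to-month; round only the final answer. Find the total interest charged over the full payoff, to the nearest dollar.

$2,570

Monthly rate r = 23.1%/12 = 1.925% = 0.01925.
Payoff takes n = ⌈−ln(1 − rB₀/P)/ln(1+r)⌉ = ⌈31.466⌉ = 32 payments; the last is $149.98.
Total paid = 31·$320.00 + $149.98 = $10,069.98.
Total interest = total paid − principal = $10,069.98 − $7,500.00 = $2,569.98.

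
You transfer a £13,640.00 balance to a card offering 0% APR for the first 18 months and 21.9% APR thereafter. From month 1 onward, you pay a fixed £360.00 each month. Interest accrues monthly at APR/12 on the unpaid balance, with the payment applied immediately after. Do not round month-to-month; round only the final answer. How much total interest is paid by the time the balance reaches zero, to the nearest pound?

£1,816

Promo months 1–18 at r₀ = 0%/12 = 0; months 19+ at r₁ = 21.9%/12 = 0.01825.
After month 18 (no interest yet): B = £13,640.00 − 18·£360.00 = £7,160.00.
Then at r₁ with £360.00/mo: n₂ = −ln(1 − r₁·B/P)/ln(1+r₁) ≈ 24.93 → 25 more payments.
Total paid = 42·£360.00 + £336.42 = £15,456.42; interest = £15,456.42 − £13,640.00 = £1,816.42.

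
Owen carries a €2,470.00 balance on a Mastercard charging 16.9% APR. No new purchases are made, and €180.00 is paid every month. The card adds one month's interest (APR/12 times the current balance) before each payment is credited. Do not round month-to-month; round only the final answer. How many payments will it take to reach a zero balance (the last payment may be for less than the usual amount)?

16 months

Monthly rate r = 16.9%/12 = 1.40833% = 0.0140833.
Recurrence: B ← B·(1+r) − €180.00.
Month 1: interest €34.79; balance after payment €2,324.79.
Month 2: interest €32.74; balance after payment €2,177.53.
Closed form: n = −ln(1 − rB₀/P)/ln(1+r) = −ln(0.80675)/ln(1.01408) ≈ 15.355, so the balance reaches zero during payment 16.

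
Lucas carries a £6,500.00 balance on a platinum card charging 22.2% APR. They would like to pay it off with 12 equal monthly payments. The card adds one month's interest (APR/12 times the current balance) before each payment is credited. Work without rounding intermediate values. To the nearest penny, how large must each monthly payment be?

Monthly rate r = 22.2%/12 = 1.85% = 0.0185.
Level-payment amortization: P = B₀·r / (1 − (1+r)^(−n)) = 6500.00·0.0185 / (1 − 1.0185^(−12)).
Denominator 1 − (1+r)^(−12) = 0.197458314.
P = 120.25 / 0.197458314 ≈ 608.99.

£608.99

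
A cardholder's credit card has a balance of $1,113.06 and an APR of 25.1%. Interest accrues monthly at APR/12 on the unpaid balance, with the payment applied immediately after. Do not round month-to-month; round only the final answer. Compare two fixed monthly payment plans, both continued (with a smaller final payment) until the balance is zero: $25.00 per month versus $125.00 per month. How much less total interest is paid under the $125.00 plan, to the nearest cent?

Monthly rate r = 25.1%/12 = 2.09167% = 0.0209167.
At $25.00/mo: n = ⌈−ln(1 − rB₀/P)/ln(1+r)⌉ = 130 payments (last $8.52); total interest = total paid − $1,113.06 = $2,120.46.
At $125.00/mo: 10 payments (last $119.59); total interest $131.53.
Interest saved = $2,120.46 − $131.53 = $1,988.93.

$1,988.93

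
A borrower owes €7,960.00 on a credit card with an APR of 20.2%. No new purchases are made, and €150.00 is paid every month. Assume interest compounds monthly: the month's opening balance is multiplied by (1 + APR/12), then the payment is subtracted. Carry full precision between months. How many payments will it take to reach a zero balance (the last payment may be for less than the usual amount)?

Monthly rate r = 20.2%/12 = 1.68333% = 0.0168333.
Recurrence: B ← B·(1+r) − €150.00.
Month 1: interest €133.99; balance after payment €7,943.99.
Month 2: interest €133.72; balance after payment €7,927.72.
Closed form: n = −ln(1 − rB₀/P)/ln(1+r) = −ln(0.10671)/ln(1.01683) ≈ 134.044, so the balance reaches zero during payment 135.

135 months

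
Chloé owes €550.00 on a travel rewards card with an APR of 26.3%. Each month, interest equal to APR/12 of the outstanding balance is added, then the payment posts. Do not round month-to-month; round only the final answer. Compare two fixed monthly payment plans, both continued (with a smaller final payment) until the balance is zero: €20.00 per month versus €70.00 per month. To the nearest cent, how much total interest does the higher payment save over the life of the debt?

Monthly rate r = 26.3%/12 = 2.19167% = 0.0219167.
At €20.00/mo: n = ⌈−ln(1 − rB₀/P)/ln(1+r)⌉ = 43 payments (last €11.61); total interest = total paid − €550.00 = €301.61.
At €70.00/mo: 9 payments (last €50.35); total interest €60.35.
Interest saved = €301.61 − €60.35 = €241.26.

€241.26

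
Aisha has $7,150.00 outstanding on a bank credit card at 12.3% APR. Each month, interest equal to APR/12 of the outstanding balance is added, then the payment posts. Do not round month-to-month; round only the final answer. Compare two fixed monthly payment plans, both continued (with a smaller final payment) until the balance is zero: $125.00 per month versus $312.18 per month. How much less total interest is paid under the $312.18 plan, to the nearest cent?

$2,627.68

Monthly rate r = 12.3%/12 = 1.025% = 0.01025.
At $125.00/mo: n = ⌈−ln(1 − rB₀/P)/ln(1+r)⌉ = 87 payments (last $68.82); total interest = total paid − $7,150.00 = $3,668.82.
At $312.18/mo: 27 payments (last $74.46); total interest $1,041.14.
Interest saved = $3,668.82 − $1,041.14 = $2,627.68.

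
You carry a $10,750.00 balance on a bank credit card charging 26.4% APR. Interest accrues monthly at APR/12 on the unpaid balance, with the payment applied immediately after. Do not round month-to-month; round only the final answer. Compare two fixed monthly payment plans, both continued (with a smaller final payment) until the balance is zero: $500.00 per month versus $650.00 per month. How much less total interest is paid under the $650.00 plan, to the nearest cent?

Monthly rate r = 26.4%/12 = 2.2% = 0.022.
At $500.00/mo: n = ⌈−ln(1 − rB₀/P)/ln(1+r)⌉ = 30 payments (last $218.96); total interest = total paid − $10,750.00 = $3,968.96.
At $650.00/mo: 21 payments (last $511.51); total interest $2,761.51.
Interest saved = $3,968.96 − $2,761.51 = $1,207.45.

$1,207.45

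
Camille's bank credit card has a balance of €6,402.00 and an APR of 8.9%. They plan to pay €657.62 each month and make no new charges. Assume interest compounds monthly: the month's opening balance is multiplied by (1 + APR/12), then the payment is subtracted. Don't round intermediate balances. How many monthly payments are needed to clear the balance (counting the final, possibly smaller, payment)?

11 months

Monthly rate r = 8.9%/12 = 0.741667% = 0.00741667.
Recurrence: B ← B·(1+r) − €657.62.
Month 1: interest €47.48; balance after payment €5,791.86.
Month 2: interest €42.96; balance after payment €5,177.20.
Closed form: n = −ln(1 − rB₀/P)/ln(1+r) = −ln(0.9278)/ln(1.00742) ≈ 10.142, so the balance reaches zero during payment 11.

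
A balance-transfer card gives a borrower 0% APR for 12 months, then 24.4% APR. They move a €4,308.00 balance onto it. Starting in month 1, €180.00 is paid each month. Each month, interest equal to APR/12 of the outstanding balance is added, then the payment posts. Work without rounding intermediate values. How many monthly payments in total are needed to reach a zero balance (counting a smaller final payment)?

Promo months 1–12 at r₀ = 0%/12 = 0; months 13+ at r₁ = 24.4%/12 = 0.0203333.
After month 12 (no interest yet): B = €4,308.00 − 12·€180.00 = €2,148.00.
Then at r₁ with €180.00/mo: n₂ = −ln(1 − r₁·B/P)/ln(1+r₁) ≈ 13.81 → 14 more payments.

26 payments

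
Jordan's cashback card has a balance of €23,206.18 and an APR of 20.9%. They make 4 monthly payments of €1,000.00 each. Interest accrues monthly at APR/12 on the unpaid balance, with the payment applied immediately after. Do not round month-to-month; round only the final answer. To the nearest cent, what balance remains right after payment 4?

€20,759.89

Monthly rate r = 20.9%/12 = 1.74167% = 0.0174167.
Each month: B ← B·(1+r) − €1,000.00.
Month 1: interest €404.17; balance after payment €22,610.35.
Month 2: interest €393.80; balance after payment €22,004.15.
Month 3: interest €383.24; balance after payment €21,387.39.
Month 4: interest €372.50; balance after payment €20,759.89.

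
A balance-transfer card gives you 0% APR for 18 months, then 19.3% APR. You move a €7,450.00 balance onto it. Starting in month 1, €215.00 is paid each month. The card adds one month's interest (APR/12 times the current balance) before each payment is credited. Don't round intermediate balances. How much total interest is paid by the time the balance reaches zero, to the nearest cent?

€620.75

Promo months 1–18 at r₀ = 0%/12 = 0; months 19+ at r₁ = 19.3%/12 = 0.0160833.
After month 18 (no interest yet): B = €7,450.00 − 18·€215.00 = €3,580.00.
Then at r₁ with €215.00/mo: n₂ = −ln(1 − r₁·B/P)/ln(1+r₁) ≈ 19.54 → 20 more payments.
Total paid = 37·€215.00 + €115.75 = €8,070.75; interest = €8,070.75 − €7,450.00 = €620.75.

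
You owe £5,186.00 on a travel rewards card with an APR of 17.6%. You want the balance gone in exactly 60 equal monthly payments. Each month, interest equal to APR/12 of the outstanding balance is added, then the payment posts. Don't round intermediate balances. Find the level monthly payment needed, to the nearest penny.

£130.56

Monthly rate r = 17.6%/12 = 1.46667% = 0.0146667.
Level-payment amortization: P = B₀·r / (1 − (1+r)^(−n)) = 5186.00·0.0146667 / (1 − 1.01467^(−60)).
Denominator 1 − (1+r)^(−60) = 0.582557755.
P = 76.0613 / 0.582557755 ≈ 130.56.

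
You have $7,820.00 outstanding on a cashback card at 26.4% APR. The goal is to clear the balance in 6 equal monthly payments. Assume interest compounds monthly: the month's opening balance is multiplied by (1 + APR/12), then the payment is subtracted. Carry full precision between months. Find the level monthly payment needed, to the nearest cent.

Monthly rate r = 26.4%/12 = 2.2% = 0.022.
Level-payment amortization: P = B₀·r / (1 − (1+r)^(−n)) = 7820.00·0.022 / (1 − 1.022^(−6)).
Denominator 1 − (1+r)^(−6) = 0.12240402.
P = 172.04 / 0.12240402 ≈ 1405.51.

$1,405.51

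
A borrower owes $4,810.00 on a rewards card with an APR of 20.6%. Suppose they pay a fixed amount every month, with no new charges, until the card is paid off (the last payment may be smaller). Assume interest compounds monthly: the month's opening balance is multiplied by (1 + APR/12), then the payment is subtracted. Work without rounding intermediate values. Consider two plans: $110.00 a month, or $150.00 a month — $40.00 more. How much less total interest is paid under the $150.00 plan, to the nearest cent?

Monthly rate r = 20.6%/12 = 1.71667% = 0.0171667.
At $110.00/mo: n = ⌈−ln(1 − rB₀/P)/ln(1+r)⌉ = 82 payments (last $66.17); total interest = total paid − $4,810.00 = $4,166.17.
At $150.00/mo: 47 payments (last $146.36); total interest $2,236.36.
Interest saved = $4,166.17 − $2,236.36 = $1,929.81.

$1,929.81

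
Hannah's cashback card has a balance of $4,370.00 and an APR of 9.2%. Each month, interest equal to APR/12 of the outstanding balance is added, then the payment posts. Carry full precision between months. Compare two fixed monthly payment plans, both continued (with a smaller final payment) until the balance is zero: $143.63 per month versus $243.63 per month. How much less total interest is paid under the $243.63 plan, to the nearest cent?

Monthly rate r = 9.2%/12 = 0.766667% = 0.00766667.
At $143.63/mo: n = ⌈−ln(1 − rB₀/P)/ln(1+r)⌉ = 35 payments (last $111.74); total interest = total paid − $4,370.00 = $625.16.
At $243.63/mo: 20 payments (last $90.46); total interest $349.43.
Interest saved = $625.16 − $349.43 = $275.73.

$275.73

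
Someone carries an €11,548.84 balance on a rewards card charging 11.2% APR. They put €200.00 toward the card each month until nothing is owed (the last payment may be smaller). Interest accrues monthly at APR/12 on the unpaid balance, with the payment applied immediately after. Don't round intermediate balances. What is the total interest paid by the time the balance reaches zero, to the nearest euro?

€5,120

Monthly rate r = 11.2%/12 = 0.933333% = 0.00933333.
Payoff takes n = ⌈−ln(1 − rB₀/P)/ln(1+r)⌉ = ⌈83.341⌉ = 84 payments; the last is €68.37.
Total paid = 83·€200.00 + €68.37 = €16,668.37.
Total interest = total paid − principal = €16,668.37 − €11,548.84 = €5,119.53.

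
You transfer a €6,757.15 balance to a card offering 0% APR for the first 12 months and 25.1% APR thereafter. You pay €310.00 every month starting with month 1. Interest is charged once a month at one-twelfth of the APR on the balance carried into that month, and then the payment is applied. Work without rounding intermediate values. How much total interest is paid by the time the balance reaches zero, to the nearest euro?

Promo months 1–12 at r₀ = 0%/12 = 0; months 13+ at r₁ = 25.1%/12 = 0.0209167.
After month 12 (no interest yet): B = €6,757.15 − 12·€310.00 = €3,037.15.
Then at r₁ with €310.00/mo: n₂ = −ln(1 − r₁·B/P)/ln(1+r₁) ≈ 11.08 → 12 more payments.
Total paid = 23·€310.00 + €24.34 = €7,154.34; interest = €7,154.34 − €6,757.15 = €397.19.

€397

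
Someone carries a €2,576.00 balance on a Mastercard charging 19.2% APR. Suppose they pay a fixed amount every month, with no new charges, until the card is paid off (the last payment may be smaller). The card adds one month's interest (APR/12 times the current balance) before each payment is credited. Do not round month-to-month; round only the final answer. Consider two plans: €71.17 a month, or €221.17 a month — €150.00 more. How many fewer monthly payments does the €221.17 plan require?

Monthly rate r = 19.2%/12 = 1.6% = 0.016.
At €71.17/mo: n = ⌈−ln(1 − rB₀/P)/ln(1+r)⌉ = 55 payments (last €37.12); total interest = total paid − €2,576.00 = €1,304.30.
At €221.17/mo: 13 payments (last €219.47); total interest €297.51.
Payments saved = 55 − 13 = 42.

42 fewer payments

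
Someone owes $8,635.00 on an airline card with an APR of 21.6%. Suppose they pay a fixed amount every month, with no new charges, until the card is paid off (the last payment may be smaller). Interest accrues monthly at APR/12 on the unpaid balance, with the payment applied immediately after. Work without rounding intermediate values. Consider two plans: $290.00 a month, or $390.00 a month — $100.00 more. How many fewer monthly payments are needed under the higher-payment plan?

Monthly rate r = 21.6%/12 = 1.8% = 0.018.
At $290.00/mo: n = ⌈−ln(1 − rB₀/P)/ln(1+r)⌉ = 44 payments (last $11.15); total interest = total paid − $8,635.00 = $3,846.15.
At $390.00/mo: 29 payments (last $194.89); total interest $2,479.89.
Payments saved = 44 − 29 = 15.

15 fewer payments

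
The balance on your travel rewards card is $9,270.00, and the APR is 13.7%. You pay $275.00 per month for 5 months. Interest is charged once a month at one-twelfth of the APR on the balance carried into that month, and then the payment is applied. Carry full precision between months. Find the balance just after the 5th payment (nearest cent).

$8,404.63

Monthly rate r = 13.7%/12 = 1.14167% = 0.0114167.
Each month: B ← B·(1+r) − $275.00.
Month 1: interest $105.83; balance after payment $9,100.83.
Month 2: interest $103.90; balance after payment $8,929.73.
Month 3: interest $101.95; balance after payment $8,756.68.
Month 4: interest $99.97; balance after payment $8,581.65.
Month 5: interest $97.97; balance after payment $8,404.63.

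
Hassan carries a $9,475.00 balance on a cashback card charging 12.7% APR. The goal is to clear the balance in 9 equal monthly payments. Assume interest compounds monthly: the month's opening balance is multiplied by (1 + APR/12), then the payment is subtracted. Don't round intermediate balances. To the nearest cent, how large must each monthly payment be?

Monthly rate r = 12.7%/12 = 1.05833% = 0.0105833.
Level-payment amortization: P = B₀·r / (1 − (1+r)^(−n)) = 9475.00·0.0105833 / (1 − 1.01058^(−9)).
Denominator 1 − (1+r)^(−9) = 0.0903992363.
P = 100.277 / 0.0903992363 ≈ 1109.27.

$1,109.27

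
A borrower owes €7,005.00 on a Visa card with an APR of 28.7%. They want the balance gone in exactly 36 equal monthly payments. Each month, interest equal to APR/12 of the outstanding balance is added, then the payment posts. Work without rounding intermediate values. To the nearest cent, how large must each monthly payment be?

Monthly rate r = 28.7%/12 = 2.39167% = 0.0239167.
Level-payment amortization: P = B₀·r / (1 − (1+r)^(−n)) = 7005.00·0.0239167 / (1 − 1.02392^(−36)).
Denominator 1 − (1+r)^(−36) = 0.572954687.
P = 167.536 / 0.572954687 ≈ 292.41.

€292.41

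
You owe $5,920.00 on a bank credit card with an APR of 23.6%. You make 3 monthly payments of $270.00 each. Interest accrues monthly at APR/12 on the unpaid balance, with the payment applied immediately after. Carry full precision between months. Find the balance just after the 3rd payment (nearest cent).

$5,450.16

Monthly rate r = 23.6%/12 = 1.96667% = 0.0196667.
Each month: B ← B·(1+r) − $270.00.
Month 1: interest $116.43; balance after payment $5,766.43.
Month 2: interest $113.41; balance after payment $5,609.83.
Month 3: interest $110.33; balance after payment $5,450.16.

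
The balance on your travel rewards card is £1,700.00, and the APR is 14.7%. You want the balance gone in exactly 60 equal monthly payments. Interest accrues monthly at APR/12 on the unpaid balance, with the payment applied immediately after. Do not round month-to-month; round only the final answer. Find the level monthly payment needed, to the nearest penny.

Monthly rate r = 14.7%/12 = 1.225% = 0.01225.
Level-payment amortization: P = B₀·r / (1 − (1+r)^(−n)) = 1700.00·0.01225 / (1 − 1.01225^(−60)).
Denominator 1 − (1+r)^(−60) = 0.518348548.
P = 20.825 / 0.518348548 ≈ 40.18.

£40.18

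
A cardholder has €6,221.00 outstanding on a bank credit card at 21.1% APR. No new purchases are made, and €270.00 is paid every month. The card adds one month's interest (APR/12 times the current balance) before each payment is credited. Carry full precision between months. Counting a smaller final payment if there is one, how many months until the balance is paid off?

Monthly rate r = 21.1%/12 = 1.75833% = 0.0175833.
Recurrence: B ← B·(1+r) − €270.00.
Month 1: interest €109.39; balance after payment €6,060.39.
Month 2: interest €106.56; balance after payment €5,896.95.
Closed form: n = −ln(1 − rB₀/P)/ln(1+r) = −ln(0.59487)/ln(1.01758) ≈ 29.799, so the balance reaches zero during payment 30.

30 payments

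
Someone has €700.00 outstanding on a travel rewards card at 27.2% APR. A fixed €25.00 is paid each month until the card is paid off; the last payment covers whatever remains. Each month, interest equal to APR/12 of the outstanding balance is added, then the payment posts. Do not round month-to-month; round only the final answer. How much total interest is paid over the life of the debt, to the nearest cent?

€423.16

Monthly rate r = 27.2%/12 = 2.26667% = 0.0226667.
Payoff takes n = ⌈−ln(1 − rB₀/P)/ln(1+r)⌉ = ⌈44.926⌉ = 45 payments; the last is €23.16.
Total paid = 44·€25.00 + €23.16 = €1,123.16.
Total interest = total paid − principal = €1,123.16 − €700.00 = €423.16.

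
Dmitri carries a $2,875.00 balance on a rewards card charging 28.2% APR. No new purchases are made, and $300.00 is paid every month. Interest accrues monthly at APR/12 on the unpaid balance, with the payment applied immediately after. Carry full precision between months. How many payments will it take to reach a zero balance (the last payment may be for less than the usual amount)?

Monthly rate r = 28.2%/12 = 2.35% = 0.0235.
Recurrence: B ← B·(1+r) − $300.00.
Month 1: interest $67.56; balance after payment $2,642.56.
Month 2: interest $62.10; balance after payment $2,404.66.
Closed form: n = −ln(1 − rB₀/P)/ln(1+r) = −ln(0.77479)/ln(1.0235) ≈ 10.985, so the balance reaches zero during payment 11.

11 months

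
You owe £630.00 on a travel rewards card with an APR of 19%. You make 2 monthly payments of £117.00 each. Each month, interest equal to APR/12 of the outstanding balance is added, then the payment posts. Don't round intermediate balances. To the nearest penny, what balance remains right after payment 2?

£414.26

Monthly rate r = 19%/12 = 1.58333% = 0.0158333.
Each month: B ← B·(1+r) − £117.00.
Month 1: interest £9.98; balance after payment £522.98.
Month 2: interest £8.28; balance after payment £414.26.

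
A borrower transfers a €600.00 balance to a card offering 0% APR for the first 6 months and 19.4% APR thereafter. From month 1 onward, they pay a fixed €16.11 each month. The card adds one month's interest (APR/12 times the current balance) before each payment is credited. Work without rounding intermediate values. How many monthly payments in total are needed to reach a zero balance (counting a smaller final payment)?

50 payments

Promo months 1–6 at r₀ = 0%/12 = 0; months 7+ at r₁ = 19.4%/12 = 0.0161667.
After month 6 (no interest yet): B = €600.00 − 6·€16.11 = €503.34.
Then at r₁ with €16.11/mo: n₂ = −ln(1 − r₁·B/P)/ln(1+r₁) ≈ 43.86 → 44 more payments.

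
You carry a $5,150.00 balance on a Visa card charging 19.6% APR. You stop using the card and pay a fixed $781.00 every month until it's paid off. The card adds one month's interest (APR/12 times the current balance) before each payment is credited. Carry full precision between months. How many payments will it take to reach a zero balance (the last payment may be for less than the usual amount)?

Monthly rate r = 19.6%/12 = 1.63333% = 0.0163333.
Recurrence: B ← B·(1+r) − $781.00.
Month 1: interest $84.12; balance after payment $4,453.12.
Month 2: interest $72.73; balance after payment $3,744.85.
Closed form: n = −ln(1 − rB₀/P)/ln(1+r) = −ln(0.8923)/ln(1.01633) ≈ 7.034, so the balance reaches zero during payment 8.

8 payments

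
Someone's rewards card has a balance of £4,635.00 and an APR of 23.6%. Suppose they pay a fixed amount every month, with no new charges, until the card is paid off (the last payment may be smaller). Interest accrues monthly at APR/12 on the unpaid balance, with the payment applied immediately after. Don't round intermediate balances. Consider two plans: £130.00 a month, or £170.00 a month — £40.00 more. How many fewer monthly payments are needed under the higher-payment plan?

Monthly rate r = 23.6%/12 = 1.96667% = 0.0196667.
At £130.00/mo: n = ⌈−ln(1 − rB₀/P)/ln(1+r)⌉ = 63 payments (last £3.08); total interest = total paid − £4,635.00 = £3,428.08.
At £170.00/mo: 40 payments (last £76.87); total interest £2,071.87.
Payments saved = 63 − 40 = 23.

23 fewer payments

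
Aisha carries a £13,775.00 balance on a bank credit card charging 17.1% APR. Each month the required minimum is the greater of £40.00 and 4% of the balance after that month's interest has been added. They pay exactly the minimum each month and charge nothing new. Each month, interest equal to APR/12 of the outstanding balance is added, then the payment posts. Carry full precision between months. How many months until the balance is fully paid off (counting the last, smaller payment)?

Monthly rate r = 17.1%/12 = 1.425% = 0.01425.
While 4% of the post-interest balance exceeds £40.00, each month B ← (B·(1+r))·(1 − 0.04), i.e. B shrinks by the factor (1+r)·0.96 = 0.97368.
This holds for months 1–99. Entering month 100 the balance is £982.43; 4% of the post-interest balance is now below £40.00, so the flat £40.00 minimum applies from here.
From month 100 a fixed £40.00 at rate r clears £982.43 in 31 more payments. Total: 99 + 31 = 130 months.

130 months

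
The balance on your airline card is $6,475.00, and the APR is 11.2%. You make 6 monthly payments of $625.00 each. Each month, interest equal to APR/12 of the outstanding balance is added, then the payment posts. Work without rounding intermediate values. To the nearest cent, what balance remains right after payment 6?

$3,007.57

Monthly rate r = 11.2%/12 = 0.933333% = 0.00933333.
Each month: B ← B·(1+r) − $625.00.
Month 1: interest $60.43; balance after payment $5,910.43.
Month 2: interest $55.16; balance after payment $5,340.60.
Month 3: interest $49.85; balance after payment $4,765.44.
Month 4: interest $44.48; balance after payment $4,184.92.
Month 5: interest $39.06; balance after payment $3,598.98.
Month 6: interest $33.59; balance after payment $3,007.57.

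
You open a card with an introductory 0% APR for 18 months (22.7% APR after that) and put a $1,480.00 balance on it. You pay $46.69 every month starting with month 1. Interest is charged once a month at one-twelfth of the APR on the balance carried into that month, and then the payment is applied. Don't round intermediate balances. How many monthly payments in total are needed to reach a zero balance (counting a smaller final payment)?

Promo months 1–18 at r₀ = 0%/12 = 0; months 19+ at r₁ = 22.7%/12 = 0.0189167.
After month 18 (no interest yet): B = $1,480.00 − 18·$46.69 = $639.58.
Then at r₁ with $46.69/mo: n₂ = −ln(1 − r₁·B/P)/ln(1+r₁) ≈ 16.00 → 17 more payments.

35 months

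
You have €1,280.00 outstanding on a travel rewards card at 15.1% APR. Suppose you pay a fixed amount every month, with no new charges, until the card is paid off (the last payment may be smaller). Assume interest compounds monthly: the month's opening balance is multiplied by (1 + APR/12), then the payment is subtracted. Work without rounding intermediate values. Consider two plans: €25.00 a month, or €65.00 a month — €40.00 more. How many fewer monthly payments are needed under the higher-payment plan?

60 fewer payments

Monthly rate r = 15.1%/12 = 1.25833% = 0.0125833.
At €25.00/mo: n = ⌈−ln(1 − rB₀/P)/ln(1+r)⌉ = 83 payments (last €16.39); total interest = total paid − €1,280.00 = €786.39.
At €65.00/mo: 23 payments (last €50.18); total interest €200.18.
Payments saved = 83 − 23 = 60.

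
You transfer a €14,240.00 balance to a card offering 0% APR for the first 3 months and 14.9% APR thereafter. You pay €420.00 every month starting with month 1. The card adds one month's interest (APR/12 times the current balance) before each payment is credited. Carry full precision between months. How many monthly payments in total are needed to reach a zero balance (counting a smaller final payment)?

Promo months 1–3 at r₀ = 0%/12 = 0; months 4+ at r₁ = 14.9%/12 = 0.0124167.
After month 3 (no interest yet): B = €14,240.00 − 3·€420.00 = €12,980.00.
Then at r₁ with €420.00/mo: n₂ = −ln(1 − r₁·B/P)/ln(1+r₁) ≈ 39.23 → 40 more payments.

43 payments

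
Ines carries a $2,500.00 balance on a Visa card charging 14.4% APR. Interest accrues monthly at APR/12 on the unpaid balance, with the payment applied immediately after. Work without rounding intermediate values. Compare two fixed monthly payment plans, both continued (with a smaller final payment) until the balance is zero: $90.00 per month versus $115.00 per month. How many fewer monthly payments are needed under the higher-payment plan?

Monthly rate r = 14.4%/12 = 1.2% = 0.012.
At $90.00/mo: n = ⌈−ln(1 − rB₀/P)/ln(1+r)⌉ = 34 payments (last $89.20); total interest = total paid − $2,500.00 = $559.20.
At $115.00/mo: 26 payments (last $39.36); total interest $414.36.
Payments saved = 34 − 26 = 8.

8 fewer payments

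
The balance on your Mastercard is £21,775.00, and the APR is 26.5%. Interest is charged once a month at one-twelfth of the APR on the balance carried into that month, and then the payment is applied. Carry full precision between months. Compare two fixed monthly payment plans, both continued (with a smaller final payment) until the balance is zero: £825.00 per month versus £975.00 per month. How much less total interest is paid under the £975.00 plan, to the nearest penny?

Monthly rate r = 26.5%/12 = 2.20833% = 0.0220833.
At £825.00/mo: n = ⌈−ln(1 − rB₀/P)/ln(1+r)⌉ = 41 payments (last £23.93); total interest = total paid − £21,775.00 = £11,248.93.
At £975.00/mo: 32 payments (last £112.40); total interest £8,562.40.
Interest saved = £11,248.93 − £8,562.40 = £2,686.53.

£2,686.53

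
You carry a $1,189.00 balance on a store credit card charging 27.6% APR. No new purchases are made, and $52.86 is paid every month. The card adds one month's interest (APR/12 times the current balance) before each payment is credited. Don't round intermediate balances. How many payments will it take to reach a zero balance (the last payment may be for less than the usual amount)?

Monthly rate r = 27.6%/12 = 2.3% = 0.023.
Recurrence: B ← B·(1+r) − $52.86.
Month 1: interest $27.35; balance after payment $1,163.49.
Month 2: interest $26.76; balance after payment $1,137.39.
Closed form: n = −ln(1 − rB₀/P)/ln(1+r) = −ln(0.48265)/ln(1.023) ≈ 32.035, so the balance reaches zero during payment 33.

33 months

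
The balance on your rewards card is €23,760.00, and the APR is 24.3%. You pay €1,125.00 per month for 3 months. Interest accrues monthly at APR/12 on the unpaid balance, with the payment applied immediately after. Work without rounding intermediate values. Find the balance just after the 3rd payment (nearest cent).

€21,789.04

Monthly rate r = 24.3%/12 = 2.025% = 0.02025.
Each month: B ← B·(1+r) − €1,125.00.
Month 1: interest €481.14; balance after payment €23,116.14.
Month 2: interest €468.10; balance after payment €22,459.24.
Month 3: interest €454.80; balance after payment €21,789.04.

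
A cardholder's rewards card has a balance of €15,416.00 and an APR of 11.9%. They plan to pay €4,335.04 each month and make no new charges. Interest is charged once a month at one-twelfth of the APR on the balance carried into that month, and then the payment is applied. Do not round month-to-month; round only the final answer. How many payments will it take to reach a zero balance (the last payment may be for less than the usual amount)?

Monthly rate r = 11.9%/12 = 0.991667% = 0.00991667.
Recurrence: B ← B·(1+r) − €4,335.04.
Month 1: interest €152.88; balance after payment €11,233.84.
Month 2: interest €111.40; balance after payment €7,010.20.
Month 3: interest €69.52; balance after payment €2,744.68.
Month 4: interest €27.22; balance after payment €0.00.

4 months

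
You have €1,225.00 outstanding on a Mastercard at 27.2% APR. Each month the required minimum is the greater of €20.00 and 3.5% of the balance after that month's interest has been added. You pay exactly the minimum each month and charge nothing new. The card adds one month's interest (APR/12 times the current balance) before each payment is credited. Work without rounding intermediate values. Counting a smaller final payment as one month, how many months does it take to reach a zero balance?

105 months

Monthly rate r = 27.2%/12 = 2.26667% = 0.0226667.
While 3.5% of the post-interest balance exceeds €20.00, each month B ← (B·(1+r))·(1 − 0.035), i.e. B shrinks by the factor (1+r)·0.965 = 0.98687.
This holds for months 1–60. Entering month 61 the balance is €554.40; 3.5% of the post-interest balance is now below €20.00, so the flat €20.00 minimum applies from here.
From month 61 a fixed €20.00 at rate r clears €554.40 in 45 more payments. Total: 60 + 45 = 105 months.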